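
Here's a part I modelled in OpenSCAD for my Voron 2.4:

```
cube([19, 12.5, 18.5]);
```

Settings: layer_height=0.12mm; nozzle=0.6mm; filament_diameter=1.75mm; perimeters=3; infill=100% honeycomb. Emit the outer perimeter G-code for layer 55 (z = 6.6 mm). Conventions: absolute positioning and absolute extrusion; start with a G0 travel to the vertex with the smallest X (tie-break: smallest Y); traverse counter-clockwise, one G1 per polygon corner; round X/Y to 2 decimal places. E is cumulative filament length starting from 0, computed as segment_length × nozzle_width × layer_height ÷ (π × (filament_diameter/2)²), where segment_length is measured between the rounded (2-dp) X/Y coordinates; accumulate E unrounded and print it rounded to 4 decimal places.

At z = 6.6 mm: the 19×12.5 cube contributes its full rectangle. The outline is a single polygon with 4 vertices. Extrusion per mm of travel: 0.6 × 0.12 / (π × 0.875²) = 0.029934. Accumulating E over each segment gives final E = 1.8858.

G0 X0.00 Y0.00 Z6.60
G1 X19.00 Y0.00 E0.5687
G1 X19.00 Y12.50 E0.9429
G1 X0.00 Y12.50 E1.5117
G1 X0.00 Y0.00 E1.8858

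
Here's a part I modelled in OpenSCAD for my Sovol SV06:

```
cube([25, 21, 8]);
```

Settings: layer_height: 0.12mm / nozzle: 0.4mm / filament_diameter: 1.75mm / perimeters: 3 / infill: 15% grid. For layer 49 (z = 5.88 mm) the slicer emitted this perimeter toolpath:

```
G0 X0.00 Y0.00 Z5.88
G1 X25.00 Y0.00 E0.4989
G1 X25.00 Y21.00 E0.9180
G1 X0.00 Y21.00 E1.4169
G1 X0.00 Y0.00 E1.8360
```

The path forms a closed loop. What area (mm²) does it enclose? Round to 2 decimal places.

525.00 mm²

Apply the shoelace formula to the sequence of (X, Y) vertices; enclosed area = 525.00 mm².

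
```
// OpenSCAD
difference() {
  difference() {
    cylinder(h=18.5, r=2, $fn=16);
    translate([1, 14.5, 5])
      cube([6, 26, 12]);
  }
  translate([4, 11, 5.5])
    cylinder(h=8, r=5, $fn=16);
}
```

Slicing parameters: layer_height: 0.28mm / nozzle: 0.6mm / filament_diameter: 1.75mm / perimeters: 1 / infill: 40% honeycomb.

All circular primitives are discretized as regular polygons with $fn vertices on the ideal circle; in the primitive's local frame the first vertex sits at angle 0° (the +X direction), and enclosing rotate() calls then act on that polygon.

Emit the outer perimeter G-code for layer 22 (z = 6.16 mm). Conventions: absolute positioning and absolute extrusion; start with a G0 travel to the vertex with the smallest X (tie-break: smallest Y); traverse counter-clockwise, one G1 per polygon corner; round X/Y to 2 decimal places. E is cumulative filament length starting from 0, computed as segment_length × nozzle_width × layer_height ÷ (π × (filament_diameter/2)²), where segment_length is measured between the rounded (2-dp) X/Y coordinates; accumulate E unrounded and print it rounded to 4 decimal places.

At z = 6.16 mm: the cylinder: section is a regular 16-gon, circumradius r=2; the 6×26 cube at (1, 14.5) contributes its full rectangle; After the difference (first − rest): starting from the r=2 cylinder, the 6×26 cube at (1, 14.5) misses the remaining region (no effect) — 1 connected region; the cylinder at (4, 11): section is a regular 16-gon, circumradius r=5; Subtracting the remaining from the first: starting from that combined region, the r=5 cylinder at (4, 11) misses the remaining region (no effect) — 1 connected region. The outline is a single polygon with 16 vertices. Extrusion per mm of travel: 0.6 × 0.28 / (π × 0.875²) = 0.069846. Accumulating E over each segment gives final E = 0.8723.

G0 X-2.00 Y0.00 Z6.16
G1 X-1.85 Y-0.77 E0.0548
G1 X-1.41 Y-1.41 E0.1090
G1 X-0.77 Y-1.85 E0.1633
G1 X0.00 Y-2.00 E0.2181
G1 X0.77 Y-1.85 E0.2729
G1 X1.41 Y-1.41 E0.3271
G1 X1.85 Y-0.77 E0.3814
G1 X2.00 Y0.00 E0.4362
G1 X1.85 Y0.77 E0.4910
G1 X1.41 Y1.41 E0.5452
G1 X0.77 Y1.85 E0.5994
G1 X0.00 Y2.00 E0.6542
G1 X-0.77 Y1.85 E0.7090
G1 X-1.41 Y1.41 E0.7633
G1 X-1.85 Y0.77 E0.8175
G1 X-2.00 Y0.00 E0.8723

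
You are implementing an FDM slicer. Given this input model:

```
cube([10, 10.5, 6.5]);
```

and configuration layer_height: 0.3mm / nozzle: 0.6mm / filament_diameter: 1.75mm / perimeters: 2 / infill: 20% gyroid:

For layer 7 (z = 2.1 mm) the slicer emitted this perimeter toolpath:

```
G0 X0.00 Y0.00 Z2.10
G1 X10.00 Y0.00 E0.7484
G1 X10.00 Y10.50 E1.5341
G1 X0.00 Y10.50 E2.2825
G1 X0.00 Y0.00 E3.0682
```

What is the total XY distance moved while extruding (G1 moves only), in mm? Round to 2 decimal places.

Sum the Euclidean lengths of each G1 segment: total = 41.00 mm.

41.00 mm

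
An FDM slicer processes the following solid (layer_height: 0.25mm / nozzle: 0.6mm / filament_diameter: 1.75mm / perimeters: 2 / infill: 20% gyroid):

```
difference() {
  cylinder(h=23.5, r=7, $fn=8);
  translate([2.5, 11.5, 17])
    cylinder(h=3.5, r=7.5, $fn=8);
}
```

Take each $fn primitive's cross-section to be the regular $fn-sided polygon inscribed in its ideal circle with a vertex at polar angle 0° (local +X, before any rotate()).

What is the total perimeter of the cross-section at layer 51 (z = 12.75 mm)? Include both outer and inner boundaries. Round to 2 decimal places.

At z = 12.75 mm: the r=7 cylinder gives a regular 8-gon of circumradius 7 (constant along its height) (perimeter = 2·8·7.000·sin(180°/8) = 42.86 mm); the cylinder at (2.5, 11.5) is absent (z outside [17, 20.5]); After the difference (first − rest): none of the subtracted shapes is present at this height, so the r=7 cylinder is unchanged — boundary = 42.86 mm. Overall, the cross-section is a single solid region. Total boundary length (outer) = 42.86 mm.

42.86 mm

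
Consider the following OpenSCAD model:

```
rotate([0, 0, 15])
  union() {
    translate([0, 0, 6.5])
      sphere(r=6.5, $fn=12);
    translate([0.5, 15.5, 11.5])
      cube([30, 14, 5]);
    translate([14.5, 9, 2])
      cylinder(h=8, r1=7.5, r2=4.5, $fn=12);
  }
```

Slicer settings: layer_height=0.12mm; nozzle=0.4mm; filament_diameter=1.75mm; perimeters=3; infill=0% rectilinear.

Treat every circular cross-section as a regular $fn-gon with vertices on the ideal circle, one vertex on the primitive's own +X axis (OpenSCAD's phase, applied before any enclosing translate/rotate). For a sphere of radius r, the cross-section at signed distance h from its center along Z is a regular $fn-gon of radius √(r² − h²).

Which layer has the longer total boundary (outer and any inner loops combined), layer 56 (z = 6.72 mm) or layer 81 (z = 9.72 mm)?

Layer 56 (z = 6.72): the r=6.5 sphere slices to a regular 12-gon of circumradius 6.496 (√(r²−h²) with h=0.22 from center) (perimeter = 2·12·6.496·sin(180°/12) = 40.35 mm); the cube at (0.5, 15.5) is not intersected at this z (z outside [11.5, 16.5]); the cone at (14.5, 9): at t=0.590 of its height the radius interpolates to r₁+(r₂−r₁)t = 5.730, giving a regular 12-gon of that circumradius (perimeter = 2·12·5.730·sin(180°/12) = 35.59 mm); Merging all regions: the 2 present regions are separate (no shared area or edge), so areas and boundary lengths simply add and each stays a separate island — boundary = 75.95 mm; (whole slice rotated 15° about Z — lengths, areas and connectivity unchanged). So its perimeter = 75.95 mm. Layer 81 (z = 9.72): the r=6.5 sphere slices to a regular 12-gon of circumradius 5.646 (√(r²−h²) with h=3.22 from center) (perimeter = 2·12·5.646·sin(180°/12) = 35.07 mm); the cube at (0.5, 15.5) is absent (z outside [11.5, 16.5]); the cone at (14.5, 9) (r1=7.5→r2=4.5) has section circumradius 4.605 here — a regular 12-gon (perimeter = 2·12·4.605·sin(180°/12) = 28.60 mm); Taking the union: the 2 present regions are separate (no shared area or edge), so areas and boundary lengths simply add and each stays a separate island — boundary = 63.68 mm; (rotated 15° about Z; rotation is an isometry so areas/perimeters/island counts are preserved). So its perimeter = 63.68 mm. Layer 56 is larger (75.95 vs 63.68 mm).

layer 56 (z = 6.72 mm)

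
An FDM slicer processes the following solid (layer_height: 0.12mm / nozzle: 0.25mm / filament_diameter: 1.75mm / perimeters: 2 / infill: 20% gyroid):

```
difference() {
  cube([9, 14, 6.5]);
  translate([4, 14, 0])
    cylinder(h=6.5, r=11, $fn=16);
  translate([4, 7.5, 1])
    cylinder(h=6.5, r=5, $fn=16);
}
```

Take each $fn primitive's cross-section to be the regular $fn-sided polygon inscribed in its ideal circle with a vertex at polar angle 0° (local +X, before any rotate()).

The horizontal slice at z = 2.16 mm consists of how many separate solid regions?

At z = 2.16 mm: the cube (footprint 9×14) is included at this height; the r=11 cylinder at (4, 14) gives a regular 16-gon of circumradius 11 (constant along its height); the r=5 cylinder at (4, 7.5) gives a regular 16-gon of circumradius 5 (constant along its height); After the difference (first − rest): starting from the 9×14 cube, the r=11 cylinder at (4, 14) partially overlaps it — only the 94.78 mm² overlap (of its 370.44 mm²) is removed, clipping the outline; the r=5 cylinder at (4, 7.5) partially overlaps it — only the 2.45 mm² overlap (of its 76.54 mm²) is removed, clipping the outline — 1 connected region. The result has 1 disconnected region.

1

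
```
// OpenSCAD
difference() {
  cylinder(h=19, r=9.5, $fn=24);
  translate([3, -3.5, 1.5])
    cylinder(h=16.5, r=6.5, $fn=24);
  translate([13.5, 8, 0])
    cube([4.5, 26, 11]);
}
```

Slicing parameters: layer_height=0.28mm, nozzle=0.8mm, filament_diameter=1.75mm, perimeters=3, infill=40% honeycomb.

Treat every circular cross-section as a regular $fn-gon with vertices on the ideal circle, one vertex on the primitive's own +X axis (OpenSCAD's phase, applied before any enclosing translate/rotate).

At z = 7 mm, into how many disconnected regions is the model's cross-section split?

At z = 7 mm: the r=9.5 cylinder gives a regular 24-gon of circumradius 9.5 (constant along its height); the r=6.5 cylinder at (3, -3.5) contributes a regular 24-gon of circumradius 6.5; the 4.5×26 cube at (13.5, 8) contributes its full rectangle; After the difference (first − rest): starting from the r=9.5 cylinder, the r=6.5 cylinder at (3, -3.5) partially overlaps it — only the 116.92 mm² overlap (of its 131.22 mm²) is removed, clipping the outline; the 4.5×26 cube at (13.5, 8) misses the remaining region (no effect) — 1 connected region. The result has 1 disconnected region.

1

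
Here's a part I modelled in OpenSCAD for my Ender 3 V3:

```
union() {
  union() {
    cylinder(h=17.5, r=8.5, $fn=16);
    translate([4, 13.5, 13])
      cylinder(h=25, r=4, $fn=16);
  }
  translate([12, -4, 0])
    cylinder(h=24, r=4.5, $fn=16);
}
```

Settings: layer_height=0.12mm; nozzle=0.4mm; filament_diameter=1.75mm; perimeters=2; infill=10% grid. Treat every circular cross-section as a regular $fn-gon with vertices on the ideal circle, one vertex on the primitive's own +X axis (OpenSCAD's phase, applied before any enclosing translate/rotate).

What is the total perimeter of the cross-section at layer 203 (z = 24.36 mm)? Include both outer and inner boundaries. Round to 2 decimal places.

At z = 24.36 mm: the cylinder is not intersected at this z (z outside [0, 17.5]); the cylinder at (4, 13.5): section is a regular 16-gon, circumradius r=4 (perimeter = 2·16·4.000·sin(180°/16) = 24.97 mm); Taking the union: only the r=4 cylinder at (4, 13.5) is present, so the union is just that shape — boundary = 24.97 mm; the cylinder at (12, -4) is absent (z outside [0, 24]); Combining (union): only that combined region is present, so the union is just that shape — boundary = 24.97 mm. Overall, the cross-section is a single solid region. Total boundary length (outer) = 24.97 mm.

24.97 mm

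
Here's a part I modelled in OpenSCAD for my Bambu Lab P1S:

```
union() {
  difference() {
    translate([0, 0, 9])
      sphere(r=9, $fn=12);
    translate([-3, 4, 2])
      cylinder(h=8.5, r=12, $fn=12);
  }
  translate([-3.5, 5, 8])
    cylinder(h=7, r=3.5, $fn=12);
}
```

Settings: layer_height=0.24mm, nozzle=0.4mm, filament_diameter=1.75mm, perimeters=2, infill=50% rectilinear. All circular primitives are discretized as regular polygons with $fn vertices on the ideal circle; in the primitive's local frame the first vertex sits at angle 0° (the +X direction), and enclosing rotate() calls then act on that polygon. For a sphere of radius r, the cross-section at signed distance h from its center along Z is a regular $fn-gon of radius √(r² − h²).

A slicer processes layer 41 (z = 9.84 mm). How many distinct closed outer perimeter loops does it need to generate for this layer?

At z = 9.84 mm: the r=9 sphere slices to a regular 12-gon of circumradius 8.961 (√(r²−h²) with h=0.84 from center); the r=12 cylinder at (-3, 4) contributes a regular 12-gon of circumradius 12; Taking the first minus the rest: starting from the r=9 sphere, the r=12 cylinder at (-3, 4) partially overlaps it — only the 215.89 mm² overlap (of its 432.00 mm²) is removed, clipping the outline — 1 connected region; the cylinder at (-3.5, 5): section is a regular 12-gon, circumradius r=3.5; Merging all regions: the 2 present regions are separate (no shared area or edge), so areas and boundary lengths simply add and each stays a separate island — 2 connected regions. The result has 2 disconnected regions.

2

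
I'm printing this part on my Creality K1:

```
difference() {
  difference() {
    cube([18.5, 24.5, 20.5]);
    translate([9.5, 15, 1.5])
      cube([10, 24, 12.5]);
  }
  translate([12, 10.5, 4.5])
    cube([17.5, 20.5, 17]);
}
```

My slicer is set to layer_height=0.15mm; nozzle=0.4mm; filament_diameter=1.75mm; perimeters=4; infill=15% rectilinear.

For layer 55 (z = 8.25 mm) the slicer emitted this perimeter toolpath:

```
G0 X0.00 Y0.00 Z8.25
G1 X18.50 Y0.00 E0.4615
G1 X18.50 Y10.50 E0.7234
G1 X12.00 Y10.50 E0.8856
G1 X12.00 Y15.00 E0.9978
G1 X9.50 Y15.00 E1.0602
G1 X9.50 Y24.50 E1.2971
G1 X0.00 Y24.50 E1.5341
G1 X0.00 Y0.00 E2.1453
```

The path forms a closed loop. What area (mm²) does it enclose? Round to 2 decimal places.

338.50 mm²

Apply the shoelace formula to the sequence of (X, Y) vertices; enclosed area = 338.50 mm².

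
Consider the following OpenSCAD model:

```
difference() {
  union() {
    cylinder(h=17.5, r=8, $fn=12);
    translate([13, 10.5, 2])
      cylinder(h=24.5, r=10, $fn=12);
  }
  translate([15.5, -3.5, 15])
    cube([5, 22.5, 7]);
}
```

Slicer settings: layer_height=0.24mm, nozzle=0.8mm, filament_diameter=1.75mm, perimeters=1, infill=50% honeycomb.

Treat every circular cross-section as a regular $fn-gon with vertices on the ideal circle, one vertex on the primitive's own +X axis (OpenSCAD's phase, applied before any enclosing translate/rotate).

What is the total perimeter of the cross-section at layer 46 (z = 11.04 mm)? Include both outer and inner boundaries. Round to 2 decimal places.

At z = 11.04 mm: the r=8 cylinder gives a regular 12-gon of circumradius 8 (constant along its height) (perimeter = 2·12·8.000·sin(180°/12) = 49.69 mm); the cylinder at (13, 10.5): section is a regular 12-gon, circumradius r=10 (perimeter = 2·12·10.000·sin(180°/12) = 62.12 mm); Merging all regions: the regions partially overlap (shared area 3.25 mm²), so the edge portions inside another operand are dropped and the merged outline is re-measured after clipping — boundary = 100.37 mm; the cube at (15.5, -3.5) does not reach this height (z outside [15, 22]); Taking the first minus the rest: none of the subtracted shapes is present at this height, so the result so far is unchanged — boundary = 100.37 mm. Overall, the cross-section is a single solid region. Total boundary length (outer) = 100.37 mm.

100.37 mm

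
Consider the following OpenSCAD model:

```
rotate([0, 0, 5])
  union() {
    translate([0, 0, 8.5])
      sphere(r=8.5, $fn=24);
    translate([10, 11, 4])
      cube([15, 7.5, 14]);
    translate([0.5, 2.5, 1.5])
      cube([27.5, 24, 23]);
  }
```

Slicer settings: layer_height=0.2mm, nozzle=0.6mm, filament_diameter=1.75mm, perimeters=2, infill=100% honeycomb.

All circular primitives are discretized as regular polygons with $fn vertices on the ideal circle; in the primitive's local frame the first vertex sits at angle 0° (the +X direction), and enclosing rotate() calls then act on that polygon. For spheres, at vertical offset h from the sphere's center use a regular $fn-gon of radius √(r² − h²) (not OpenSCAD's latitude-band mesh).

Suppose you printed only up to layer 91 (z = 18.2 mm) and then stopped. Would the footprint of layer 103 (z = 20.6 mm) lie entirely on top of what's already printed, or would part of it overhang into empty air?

Compare the two slices. At z = 18.2: the sphere does not reach this height (|z−center|=9.700 > r=8.5); the cube at (10, 11) is not intersected at this z (z outside [4, 18]); the 27.5×24 cube at (0.5, 2.5) contributes its full rectangle (area 660.00 mm²); Combining (union): only the 27.5×24 cube at (0.5, 2.5) is present, so the union is just that shape — area = 660.00 mm²; (whole slice rotated 5° about Z — lengths, areas and connectivity unchanged). At z = 20.6: the sphere is absent (|z−center|=12.100 > r=8.5); the cube at (10, 11) is absent (z outside [4, 18]); the cube at (0.5, 2.5) (footprint 27.5×24) is included at this height (area 660.00 mm²); Merging all regions: only the 27.5×24 cube at (0.5, 2.5) is present, so the union is just that shape — area = 660.00 mm²; (whole slice rotated 5° about Z — lengths, areas and connectivity unchanged). Checking containment: the cross-section at z = 20.6 is a subset of the cross-section at z = 18.2.

entirely on top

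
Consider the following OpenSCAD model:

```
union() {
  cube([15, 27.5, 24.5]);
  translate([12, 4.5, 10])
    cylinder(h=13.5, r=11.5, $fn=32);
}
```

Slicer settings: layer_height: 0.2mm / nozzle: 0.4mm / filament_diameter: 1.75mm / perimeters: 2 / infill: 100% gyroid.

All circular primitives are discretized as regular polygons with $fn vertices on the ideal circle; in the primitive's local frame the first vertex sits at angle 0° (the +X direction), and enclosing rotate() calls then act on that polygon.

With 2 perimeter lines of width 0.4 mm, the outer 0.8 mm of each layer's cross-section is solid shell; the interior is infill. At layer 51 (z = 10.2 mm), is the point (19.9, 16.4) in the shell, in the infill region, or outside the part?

outside

At z = 10.2 mm: the cube (footprint 15×27.5) is included at this height; the cylinder at (12, 4.5): section is a regular 32-gon, circumradius r=11.5; Taking the union: the regions partially overlap (shared area 200.93 mm²), so overlapping operands fuse into one piece — 1 connected region. Overall, the cross-section is a single solid region. The nearest boundary edge runs (16.40, 15.12)→(18.39, 14.06); distance from the point to it = 2.78 mm. The point is not inside any of the regions above, so it lies outside the cross-section (2.78 mm from the nearest boundary).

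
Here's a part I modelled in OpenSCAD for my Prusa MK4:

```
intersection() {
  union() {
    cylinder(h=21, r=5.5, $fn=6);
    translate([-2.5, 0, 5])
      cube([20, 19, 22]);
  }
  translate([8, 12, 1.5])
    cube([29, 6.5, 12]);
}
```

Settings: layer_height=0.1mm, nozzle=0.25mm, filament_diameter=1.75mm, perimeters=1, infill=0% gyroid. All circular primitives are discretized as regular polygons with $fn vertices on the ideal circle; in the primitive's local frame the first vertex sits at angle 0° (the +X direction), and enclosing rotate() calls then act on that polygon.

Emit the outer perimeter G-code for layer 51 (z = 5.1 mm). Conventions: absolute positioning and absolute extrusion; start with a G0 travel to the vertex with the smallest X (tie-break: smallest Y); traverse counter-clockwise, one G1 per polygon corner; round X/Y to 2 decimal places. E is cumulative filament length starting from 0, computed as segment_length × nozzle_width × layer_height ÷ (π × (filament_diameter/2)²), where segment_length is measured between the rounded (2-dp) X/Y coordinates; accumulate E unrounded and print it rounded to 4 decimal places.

G0 X8.00 Y12.00 Z5.10
G1 X17.50 Y12.00 E0.0987
G1 X17.50 Y18.50 E0.1663
G1 X8.00 Y18.50 E0.2650
G1 X8.00 Y12.00 E0.3326

At z = 5.1 mm: the cylinder: section is a regular 6-gon, circumradius r=5.5; the cube at (-2.5, 0) is present — its section is the full 20×19 rectangle; Combining (union): the regions partially overlap (shared area 31.56 mm²), so overlapping operands fuse into one piece — 1 connected region; the cube at (8, 12) (footprint 29×6.5) is included at this height; After intersecting: the 29×6.5 cube at (8, 12) partially overlaps the result so far; clipping to the common part keeps 61.75 mm² — 1 connected region. The outline is a single polygon with 4 vertices. Extrusion per mm of travel: 0.25 × 0.1 / (π × 0.875²) = 0.010394. Accumulating E over each segment gives final E = 0.3326.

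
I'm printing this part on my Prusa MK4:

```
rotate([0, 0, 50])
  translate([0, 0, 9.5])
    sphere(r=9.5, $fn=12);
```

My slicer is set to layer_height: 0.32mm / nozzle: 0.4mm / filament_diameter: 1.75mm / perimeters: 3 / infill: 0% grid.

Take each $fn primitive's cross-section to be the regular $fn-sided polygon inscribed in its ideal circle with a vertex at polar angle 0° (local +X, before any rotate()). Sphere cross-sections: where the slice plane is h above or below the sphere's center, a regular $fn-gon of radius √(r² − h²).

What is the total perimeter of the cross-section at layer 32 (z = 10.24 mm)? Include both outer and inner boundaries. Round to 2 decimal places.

58.83 mm

At z = 10.24 mm: the r=9.5 sphere slices to a regular 12-gon of circumradius 9.471 (√(r²−h²) with h=0.74 from center) (perimeter = 2·12·9.471·sin(180°/12) = 58.83 mm); (whole slice rotated 50° about Z — lengths, areas and connectivity unchanged). Overall, the cross-section is a single solid region. Total boundary length (outer) = 58.83 mm.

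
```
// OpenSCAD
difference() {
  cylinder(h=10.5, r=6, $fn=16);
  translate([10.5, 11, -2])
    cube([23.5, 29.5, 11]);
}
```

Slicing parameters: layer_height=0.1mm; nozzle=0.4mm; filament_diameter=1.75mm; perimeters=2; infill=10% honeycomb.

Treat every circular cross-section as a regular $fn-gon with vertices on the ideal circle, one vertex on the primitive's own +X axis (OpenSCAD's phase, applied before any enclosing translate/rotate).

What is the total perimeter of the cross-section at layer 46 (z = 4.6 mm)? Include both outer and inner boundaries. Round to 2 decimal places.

37.46 mm

At z = 4.6 mm: the r=6 cylinder contributes a regular 16-gon of circumradius 6 (perimeter = 2·16·6.000·sin(180°/16) = 37.46 mm); the cube at (10.5, 11) is present — its section is the full 23.5×29.5 rectangle (perimeter 106.00 mm); After the difference (first − rest): starting from the r=6 cylinder, the 23.5×29.5 cube at (10.5, 11) misses the remaining region (no effect) — boundary = 37.46 mm. Overall, the cross-section is a single solid region. Total boundary length (outer) = 37.46 mm.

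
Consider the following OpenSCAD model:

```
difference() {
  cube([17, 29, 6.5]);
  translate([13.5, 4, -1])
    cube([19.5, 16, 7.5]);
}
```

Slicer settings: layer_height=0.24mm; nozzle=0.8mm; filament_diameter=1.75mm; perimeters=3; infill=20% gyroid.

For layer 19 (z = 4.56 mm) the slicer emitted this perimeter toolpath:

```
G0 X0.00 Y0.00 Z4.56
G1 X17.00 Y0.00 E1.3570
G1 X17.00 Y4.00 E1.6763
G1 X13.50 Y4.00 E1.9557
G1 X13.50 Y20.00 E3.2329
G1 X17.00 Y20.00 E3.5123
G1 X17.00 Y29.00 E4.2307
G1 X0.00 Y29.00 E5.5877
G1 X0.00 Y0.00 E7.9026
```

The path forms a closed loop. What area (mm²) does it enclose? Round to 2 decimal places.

437.00 mm²

Apply the shoelace formula to the sequence of (X, Y) vertices; enclosed area = 437.00 mm².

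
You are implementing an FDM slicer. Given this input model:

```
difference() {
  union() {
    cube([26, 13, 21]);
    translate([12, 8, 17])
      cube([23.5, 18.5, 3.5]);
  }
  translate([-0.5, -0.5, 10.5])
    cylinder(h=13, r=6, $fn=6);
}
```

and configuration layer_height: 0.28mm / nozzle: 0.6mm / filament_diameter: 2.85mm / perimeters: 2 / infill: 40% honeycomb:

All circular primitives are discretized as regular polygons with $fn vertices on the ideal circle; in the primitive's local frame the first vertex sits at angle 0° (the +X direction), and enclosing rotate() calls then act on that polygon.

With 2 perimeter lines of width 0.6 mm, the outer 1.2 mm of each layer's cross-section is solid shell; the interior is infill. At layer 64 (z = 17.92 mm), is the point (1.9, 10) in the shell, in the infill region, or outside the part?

At z = 17.92 mm: the cube (footprint 26×13) is included at this height; the cube at (12, 8) is present — its section is the full 23.5×18.5 rectangle; Combining (union): the regions partially overlap (shared area 70.00 mm²), so overlapping operands fuse into one piece — 1 connected region; the r=6 cylinder at (-0.5, -0.5) contributes a regular 6-gon of circumradius 6; After the difference (first − rest): starting from that combined region, the r=6 cylinder at (-0.5, -0.5) partially overlaps it — only the 18.11 mm² overlap (of its 93.53 mm²) is removed, clipping the outline — 1 connected region. Overall, the cross-section is a single solid region. The nearest boundary edge runs (0.00, 4.70)→(0.00, 13.00); distance from the point to it = 1.90 mm. The point is inside the cross-section and 1.90 mm from the nearest boundary — more than the 1.2 mm shell width (2 × 0.6), so it's in the infill interior.

infill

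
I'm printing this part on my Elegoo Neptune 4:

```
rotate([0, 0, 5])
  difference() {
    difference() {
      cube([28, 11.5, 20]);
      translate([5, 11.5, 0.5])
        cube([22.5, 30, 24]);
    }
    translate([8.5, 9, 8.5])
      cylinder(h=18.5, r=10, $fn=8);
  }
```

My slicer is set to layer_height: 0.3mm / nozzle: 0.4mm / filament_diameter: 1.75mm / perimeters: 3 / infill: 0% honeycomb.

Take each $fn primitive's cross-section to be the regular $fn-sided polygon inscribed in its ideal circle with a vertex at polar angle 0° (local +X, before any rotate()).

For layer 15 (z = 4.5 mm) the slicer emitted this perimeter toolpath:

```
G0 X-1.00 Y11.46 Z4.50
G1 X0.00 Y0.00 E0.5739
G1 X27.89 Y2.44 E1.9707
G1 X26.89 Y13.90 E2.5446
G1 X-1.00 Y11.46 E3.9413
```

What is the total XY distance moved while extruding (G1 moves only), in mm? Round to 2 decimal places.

79.00 mm

Sum the Euclidean lengths of each G1 segment: total = 79.00 mm.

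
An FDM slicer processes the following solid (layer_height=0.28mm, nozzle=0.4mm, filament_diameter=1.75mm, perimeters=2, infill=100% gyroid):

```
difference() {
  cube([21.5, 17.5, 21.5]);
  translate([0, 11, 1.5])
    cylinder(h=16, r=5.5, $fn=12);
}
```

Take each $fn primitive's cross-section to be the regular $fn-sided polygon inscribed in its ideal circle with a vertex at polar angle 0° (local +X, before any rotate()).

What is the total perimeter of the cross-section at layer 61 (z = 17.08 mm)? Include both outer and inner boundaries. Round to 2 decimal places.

84.08 mm

At z = 17.08 mm: the 21.5×17.5 cube contributes its full rectangle (perimeter 78.00 mm); the r=5.5 cylinder at (0, 11) contributes a regular 12-gon of circumradius 5.5 (perimeter = 2·12·5.500·sin(180°/12) = 34.16 mm); Subtracting the remaining from the first: starting from the 21.5×17.5 cube, the r=5.5 cylinder at (0, 11) partially overlaps it — only the 45.38 mm² overlap (of its 90.75 mm²) is removed, clipping the outline — boundary = 84.08 mm. Overall, the cross-section is a single solid region. Total boundary length (outer) = 84.08 mm.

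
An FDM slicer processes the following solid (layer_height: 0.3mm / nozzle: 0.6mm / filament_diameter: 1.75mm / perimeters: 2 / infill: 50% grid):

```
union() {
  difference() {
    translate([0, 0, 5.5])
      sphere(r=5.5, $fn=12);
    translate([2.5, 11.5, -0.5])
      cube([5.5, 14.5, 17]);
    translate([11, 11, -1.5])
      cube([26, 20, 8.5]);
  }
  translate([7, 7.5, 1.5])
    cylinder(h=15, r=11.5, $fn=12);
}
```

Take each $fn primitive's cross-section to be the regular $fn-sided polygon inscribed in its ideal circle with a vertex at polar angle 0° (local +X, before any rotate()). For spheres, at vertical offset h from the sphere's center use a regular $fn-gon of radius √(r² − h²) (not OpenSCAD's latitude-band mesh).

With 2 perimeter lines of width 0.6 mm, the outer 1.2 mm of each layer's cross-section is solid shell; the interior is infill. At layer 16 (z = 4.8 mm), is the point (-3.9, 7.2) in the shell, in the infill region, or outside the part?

At z = 4.8 mm: the sphere: section is a regular 12-gon, circumradius = √(r²−h²) = √(5.5²−0.7²) = 5.455; the cube at (2.5, 11.5) (footprint 5.5×14.5) is included at this height; the 26×20 cube at (11, 11) contributes its full rectangle; Subtracting the remaining from the first: starting from the r=5.5 sphere, the 5.5×14.5 cube at (2.5, 11.5) misses the remaining region (no effect); the 26×20 cube at (11, 11) misses the remaining region (no effect) — 1 connected region; the cylinder at (7, 7.5): section is a regular 12-gon, circumradius r=11.5; Taking the union: the regions partially overlap (shared area 50.54 mm²), so overlapping operands fuse into one piece — 1 connected region. Overall, the cross-section is a single solid region. The nearest boundary edge runs (-3.54, 3.91)→(-4.50, 7.50); distance from the point to it = 0.50 mm. The point is inside the cross-section, 0.50 mm from the nearest boundary — within the 1.2 mm shell band (2 × 0.6).

shell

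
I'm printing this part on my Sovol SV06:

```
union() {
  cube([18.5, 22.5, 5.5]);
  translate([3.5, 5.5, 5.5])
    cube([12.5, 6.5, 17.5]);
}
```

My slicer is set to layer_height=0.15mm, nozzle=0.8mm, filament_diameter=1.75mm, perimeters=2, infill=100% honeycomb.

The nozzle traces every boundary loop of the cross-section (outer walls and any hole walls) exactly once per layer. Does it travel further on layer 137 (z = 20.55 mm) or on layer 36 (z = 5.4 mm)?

Layer 137 (z = 20.55): the cube does not reach this height (z outside [0, 5.5]); the 12.5×6.5 cube at (3.5, 5.5) contributes its full rectangle (perimeter 38.00 mm); Combining (union): only the 12.5×6.5 cube at (3.5, 5.5) is present, so the union is just that shape — boundary = 38.00 mm. So its perimeter = 38.00 mm. Layer 36 (z = 5.4): the cube (footprint 18.5×22.5) is included at this height (perimeter 82.00 mm); the cube at (3.5, 5.5) is not intersected at this z (z outside [5.5, 23]); Combining (union): only the 18.5×22.5 cube is present, so the union is just that shape — boundary = 82.00 mm. So its perimeter = 82.00 mm. Layer 36 is larger (82.00 vs 38.00 mm).

layer 36 (z = 5.4 mm)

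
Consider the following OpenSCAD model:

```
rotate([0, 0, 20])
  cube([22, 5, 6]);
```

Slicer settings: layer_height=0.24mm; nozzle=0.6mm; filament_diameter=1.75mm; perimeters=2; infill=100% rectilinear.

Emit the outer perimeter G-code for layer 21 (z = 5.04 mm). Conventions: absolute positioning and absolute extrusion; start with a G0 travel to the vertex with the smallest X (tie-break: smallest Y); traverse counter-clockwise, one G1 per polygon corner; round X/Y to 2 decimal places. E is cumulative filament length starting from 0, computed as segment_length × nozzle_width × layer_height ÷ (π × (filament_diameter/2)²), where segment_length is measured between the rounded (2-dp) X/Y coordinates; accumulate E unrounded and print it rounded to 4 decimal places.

At z = 5.04 mm: the cube (footprint 22×5) is included at this height; (whole slice rotated 20° about Z — lengths, areas and connectivity unchanged). The outline is a single polygon with 4 vertices. Extrusion per mm of travel: 0.6 × 0.24 / (π × 0.875²) = 0.059868. Accumulating E over each segment gives final E = 3.2325.

G0 X-1.71 Y4.70 Z5.04
G1 X0.00 Y0.00 E0.2994
G1 X20.67 Y7.52 E1.6163
G1 X18.96 Y12.22 E1.9157
G1 X-1.71 Y4.70 E3.2325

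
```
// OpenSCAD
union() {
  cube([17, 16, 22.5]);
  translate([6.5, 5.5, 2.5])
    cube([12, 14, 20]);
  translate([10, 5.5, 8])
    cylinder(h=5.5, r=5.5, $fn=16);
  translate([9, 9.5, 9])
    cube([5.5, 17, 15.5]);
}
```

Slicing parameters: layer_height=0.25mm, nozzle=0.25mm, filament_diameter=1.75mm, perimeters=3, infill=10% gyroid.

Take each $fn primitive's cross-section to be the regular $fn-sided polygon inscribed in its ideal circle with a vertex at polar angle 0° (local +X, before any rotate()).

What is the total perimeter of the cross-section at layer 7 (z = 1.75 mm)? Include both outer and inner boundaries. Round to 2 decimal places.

66.00 mm

At z = 1.75 mm: the cube is present — its section is the full 17×16 rectangle (perimeter 66.00 mm); the cube at (6.5, 5.5) does not reach this height (z outside [2.5, 22.5]); the cylinder at (10, 5.5) is not intersected at this z (z outside [8, 13.5]); the cube at (9, 9.5) is absent (z outside [9, 24.5]); Combining (union): only the 17×16 cube is present, so the union is just that shape — boundary = 66.00 mm. Overall, the cross-section is a single solid region. Total boundary length (outer) = 66.00 mm.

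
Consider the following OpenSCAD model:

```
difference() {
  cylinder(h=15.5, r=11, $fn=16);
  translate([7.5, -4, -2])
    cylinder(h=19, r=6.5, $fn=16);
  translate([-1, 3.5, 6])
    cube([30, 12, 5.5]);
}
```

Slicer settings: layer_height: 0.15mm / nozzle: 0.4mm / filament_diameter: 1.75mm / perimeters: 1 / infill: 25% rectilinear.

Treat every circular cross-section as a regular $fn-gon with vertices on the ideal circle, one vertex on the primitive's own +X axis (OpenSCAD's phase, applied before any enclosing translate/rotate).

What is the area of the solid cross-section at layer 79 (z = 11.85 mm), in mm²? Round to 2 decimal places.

284.11 mm²

At z = 11.85 mm: the r=11 cylinder gives a regular 16-gon of circumradius 11 (constant along its height) (area = (16/2)·11.000²·sin(360°/16) = 370.44 mm²); the r=6.5 cylinder at (7.5, -4) contributes a regular 16-gon of circumradius 6.5 (area = (16/2)·6.500²·sin(360°/16) = 129.35 mm²); the cube at (-1, 3.5) does not reach this height (z outside [6, 11.5]); Subtracting the remaining from the first: starting from the r=11 cylinder (370.44 mm²), the r=6.5 cylinder at (7.5, -4) partially overlaps it — only the 86.33 mm² overlap (of its 129.35 mm²) is removed, clipping the outline — area = 284.11 mm². Overall, the cross-section is a single solid region. Net area = 284.11 mm².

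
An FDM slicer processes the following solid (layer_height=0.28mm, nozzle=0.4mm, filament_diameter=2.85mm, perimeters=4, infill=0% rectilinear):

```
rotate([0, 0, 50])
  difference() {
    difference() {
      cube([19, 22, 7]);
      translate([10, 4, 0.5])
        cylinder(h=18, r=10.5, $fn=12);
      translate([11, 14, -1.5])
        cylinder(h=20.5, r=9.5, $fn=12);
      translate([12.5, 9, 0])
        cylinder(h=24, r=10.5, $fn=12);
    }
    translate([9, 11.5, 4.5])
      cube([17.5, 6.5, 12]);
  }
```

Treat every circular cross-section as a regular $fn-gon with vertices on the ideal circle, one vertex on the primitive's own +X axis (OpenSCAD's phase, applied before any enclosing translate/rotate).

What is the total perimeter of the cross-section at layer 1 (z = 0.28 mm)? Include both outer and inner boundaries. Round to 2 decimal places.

At z = 0.28 mm: the cube (footprint 19×22) is included at this height (perimeter 82.00 mm); the cylinder at (10, 4) is not intersected at this z (z outside [0.5, 18.5]); the r=9.5 cylinder at (11, 14) gives a regular 12-gon of circumradius 9.5 (constant along its height) (perimeter = 2·12·9.500·sin(180°/12) = 59.01 mm); the r=10.5 cylinder at (12.5, 9) contributes a regular 12-gon of circumradius 10.5 (perimeter = 2·12·10.500·sin(180°/12) = 65.22 mm); Subtracting the remaining from the first: starting from the 19×22 cube, the r=9.5 cylinder at (11, 14) partially overlaps it — only the 254.24 mm² overlap (of its 270.75 mm²) is removed, clipping the outline; the r=10.5 cylinder at (12.5, 9) partially overlaps it — only the 89.89 mm² overlap (of its 330.75 mm²) is removed, clipping the outline — boundary = 74.88 mm; the cube at (9, 11.5) is absent (z outside [4.5, 16.5]); After the difference (first − rest): none of the subtracted shapes is present at this height, so the result so far is unchanged — boundary = 74.88 mm; (rotated 50° about Z; rotation is an isometry so areas/perimeters/island counts are preserved). Overall, the cross-section has 3 separate islands. Total boundary length (outer) = 74.88 mm.

74.88 mm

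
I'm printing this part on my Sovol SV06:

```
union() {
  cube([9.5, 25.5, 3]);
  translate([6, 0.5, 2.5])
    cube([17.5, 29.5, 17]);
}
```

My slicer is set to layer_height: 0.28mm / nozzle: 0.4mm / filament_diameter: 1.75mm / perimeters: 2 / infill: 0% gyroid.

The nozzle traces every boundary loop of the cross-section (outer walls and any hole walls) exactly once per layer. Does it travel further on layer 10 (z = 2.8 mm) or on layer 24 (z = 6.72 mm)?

Layer 10 (z = 2.8): the cube is present — its section is the full 9.5×25.5 rectangle (perimeter 70.00 mm); the 17.5×29.5 cube at (6, 0.5) contributes its full rectangle (perimeter 94.00 mm); Merging all regions: the regions partially overlap (shared area 87.50 mm²), so the edge portions inside another operand are dropped and the merged outline is re-measured after clipping — boundary = 107.00 mm. So its perimeter = 107.00 mm. Layer 24 (z = 6.72): the cube is not intersected at this z (z outside [0, 3]); the cube at (6, 0.5) is present — its section is the full 17.5×29.5 rectangle (perimeter 94.00 mm); Taking the union: only the 17.5×29.5 cube at (6, 0.5) is present, so the union is just that shape — boundary = 94.00 mm. So its perimeter = 94.00 mm. Layer 10 is larger (107.00 vs 94.00 mm).

layer 10 (z = 2.8 mm)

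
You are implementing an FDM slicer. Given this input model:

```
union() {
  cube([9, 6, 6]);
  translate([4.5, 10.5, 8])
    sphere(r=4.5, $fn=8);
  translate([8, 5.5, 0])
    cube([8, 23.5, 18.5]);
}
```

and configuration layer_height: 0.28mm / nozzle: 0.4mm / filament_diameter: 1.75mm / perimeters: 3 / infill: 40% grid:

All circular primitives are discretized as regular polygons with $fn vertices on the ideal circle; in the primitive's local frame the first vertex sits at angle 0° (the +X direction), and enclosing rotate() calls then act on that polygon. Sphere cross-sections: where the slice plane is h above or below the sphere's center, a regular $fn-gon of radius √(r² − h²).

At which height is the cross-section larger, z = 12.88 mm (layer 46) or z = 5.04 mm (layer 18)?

Layer 46 (z = 12.88): the cube is not intersected at this z (z outside [0, 6]); the sphere at (4.5, 10.5) is not intersected at this z (|z−center|=4.880 > r=4.5); the cube at (8, 5.5) (footprint 8×23.5) is included at this height (area 188.00 mm²); Combining (union): only the 8×23.5 cube at (8, 5.5) is present, so the union is just that shape — area = 188.00 mm². So its area = 188.00 mm². Layer 18 (z = 5.04): the 9×6 cube contributes its full rectangle (area 54.00 mm²); the sphere at (4.5, 10.5): section is a regular 8-gon, circumradius = √(r²−h²) = √(4.5²−2.96²) = 3.389 (area = (8/2)·3.389²·sin(360°/8) = 32.49 mm²); the 8×23.5 cube at (8, 5.5) contributes its full rectangle (area 188.00 mm²); Merging all regions: the regions partially overlap — summed areas 274.49 mm² minus the doubly-counted overlap 0.50 mm² gives 273.99 mm² — area = 273.99 mm². So its area = 273.99 mm². Layer 18 is larger (273.99 vs 188.00 mm²).

layer 18 (z = 5.04 mm)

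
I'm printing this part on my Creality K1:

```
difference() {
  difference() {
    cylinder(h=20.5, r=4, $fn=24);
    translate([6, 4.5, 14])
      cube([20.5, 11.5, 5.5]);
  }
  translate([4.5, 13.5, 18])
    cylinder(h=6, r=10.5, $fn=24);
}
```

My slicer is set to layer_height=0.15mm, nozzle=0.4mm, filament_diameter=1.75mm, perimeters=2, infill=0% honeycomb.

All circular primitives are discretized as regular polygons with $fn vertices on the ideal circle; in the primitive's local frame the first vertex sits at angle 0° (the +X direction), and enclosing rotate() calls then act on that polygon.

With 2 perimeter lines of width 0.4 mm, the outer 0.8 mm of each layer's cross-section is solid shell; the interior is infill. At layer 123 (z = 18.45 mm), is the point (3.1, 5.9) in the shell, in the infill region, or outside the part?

At z = 18.45 mm: the r=4 cylinder contributes a regular 24-gon of circumradius 4; the 20.5×11.5 cube at (6, 4.5) contributes its full rectangle; Subtracting the remaining from the first: starting from the r=4 cylinder, the 20.5×11.5 cube at (6, 4.5) misses the remaining region (no effect) — 1 connected region; the cylinder at (4.5, 13.5): section is a regular 24-gon, circumradius r=10.5; Subtracting the remaining from the first: starting from that combined region, the r=10.5 cylinder at (4.5, 13.5) partially overlaps it — only the 0.27 mm² overlap (of its 342.42 mm²) is removed, clipping the outline — 1 connected region. Overall, the cross-section is a single solid region. The nearest boundary edge runs (1.78, 3.36)→(2.21, 3.30); distance from the point to it = 2.75 mm. The point is not inside any of the regions above, so it lies outside the cross-section (2.75 mm from the nearest boundary).

outside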